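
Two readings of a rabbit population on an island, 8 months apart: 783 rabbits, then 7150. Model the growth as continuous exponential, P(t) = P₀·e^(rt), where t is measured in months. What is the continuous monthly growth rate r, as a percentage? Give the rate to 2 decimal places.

7150 = 783 · e^(r·8)
e^(8r) = 7150/783 = 9.13155
r = ln(9.13155) / 8 = 2.21173 / 8

r ≈ 27.65% per month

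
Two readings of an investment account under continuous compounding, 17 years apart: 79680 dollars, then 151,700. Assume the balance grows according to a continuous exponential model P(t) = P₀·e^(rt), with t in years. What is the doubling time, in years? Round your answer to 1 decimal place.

doubling time ≈ 18.3 years

r = ln(151700/79680) / 17 = ln(1.90387) / 17 ≈ 0.037876 per year
doubling time = ln 2 / |r| = 0.69315 / 0.037876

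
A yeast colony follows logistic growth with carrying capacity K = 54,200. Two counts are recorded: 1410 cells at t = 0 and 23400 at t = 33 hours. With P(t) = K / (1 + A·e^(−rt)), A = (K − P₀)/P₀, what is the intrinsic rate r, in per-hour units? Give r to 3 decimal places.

A = (54200 − 1410)/1410 = 37.43972
23400 = 54200/(1 + 37.43972·e^(−r·33)) → e^(−33r) = (2.31624 − 1)/37.43972 = 0.035156
r = −ln(0.035156)/33 = 3.34795/33

r ≈ 0.101 per hour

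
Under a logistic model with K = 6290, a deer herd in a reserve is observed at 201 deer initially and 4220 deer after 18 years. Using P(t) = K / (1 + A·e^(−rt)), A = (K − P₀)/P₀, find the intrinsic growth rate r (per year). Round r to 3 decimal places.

A = (6290 − 201)/201 = 30.29353
4220 = 6290/(1 + 30.29353·e^(−r·18)) → e^(−18r) = (1.49052 − 1)/30.29353 = 0.016192
r = −ln(0.016192)/18 = 4.12322/18

r ≈ 0.229 per year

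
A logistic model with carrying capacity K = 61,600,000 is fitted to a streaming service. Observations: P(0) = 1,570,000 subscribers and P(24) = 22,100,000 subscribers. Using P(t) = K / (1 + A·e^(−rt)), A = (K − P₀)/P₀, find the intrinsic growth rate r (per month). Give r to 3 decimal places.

A = (61600000 − 1570000)/1570000 = 38.23567
22100000 = 61600000/(1 + 38.23567·e^(−r·24)) → e^(−24r) = (2.78733 − 1)/38.23567 = 0.046745
r = −ln(0.046745)/24 = 3.06305/24

r ≈ 0.128 per month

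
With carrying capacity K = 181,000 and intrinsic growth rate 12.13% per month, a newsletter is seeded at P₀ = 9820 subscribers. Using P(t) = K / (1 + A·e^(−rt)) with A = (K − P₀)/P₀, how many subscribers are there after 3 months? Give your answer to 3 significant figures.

≈ 13,800 subscribers

A = (181000 − 9820)/9820 = 17.43177
P(3) = 181000 / (1 + 17.43177·e^(−0.1213·3)) = 181000 / (1 + 17.43177·0.694961)
= 181000 / 13.1144 ≈ 13801.63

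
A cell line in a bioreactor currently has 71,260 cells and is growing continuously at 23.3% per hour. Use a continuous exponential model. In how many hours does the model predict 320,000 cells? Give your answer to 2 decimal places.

320000 = 71260 · e^(0.233·t)
t = ln(320000/71260) / 0.233 = ln(4.4906) / 0.233 = 1.50199 / 0.233

t ≈ 6.45 hours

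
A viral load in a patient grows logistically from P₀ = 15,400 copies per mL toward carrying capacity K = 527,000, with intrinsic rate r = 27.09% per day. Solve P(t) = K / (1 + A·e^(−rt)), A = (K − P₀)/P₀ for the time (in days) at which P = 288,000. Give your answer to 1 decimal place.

t ≈ 13.6 days

A = (527000 − 15400)/15400 = 33.22078
288000 = 527000/(1 + 33.22078·e^(−0.2709t)) → 1 + 33.22078·e^(−0.2709t) = 1.82986
e^(−0.2709t) = 0.02498 → t = ln(40.03173)/0.2709 = 3.68967/0.2709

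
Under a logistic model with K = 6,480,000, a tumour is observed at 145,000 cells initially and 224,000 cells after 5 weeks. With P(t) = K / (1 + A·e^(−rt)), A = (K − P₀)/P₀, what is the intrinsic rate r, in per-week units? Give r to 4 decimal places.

r ≈ 0.0895 per week

A = (6480000 − 145000)/145000 = 43.68966
224000 = 6480000/(1 + 43.68966·e^(−r·5)) → e^(−5r) = (28.92857 − 1)/43.68966 = 0.639249
r = −ln(0.639249)/5 = 0.44746/5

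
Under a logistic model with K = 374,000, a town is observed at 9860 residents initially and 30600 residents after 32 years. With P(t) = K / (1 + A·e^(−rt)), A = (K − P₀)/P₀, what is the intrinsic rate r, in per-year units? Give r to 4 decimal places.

r ≈ 0.0372 per year

A = (374000 − 9860)/9860 = 36.93103
30600 = 374000/(1 + 36.93103·e^(−r·32)) → e^(−32r) = (12.22222 − 1)/36.93103 = 0.30387
r = −ln(0.30387)/32 = 1.19116/32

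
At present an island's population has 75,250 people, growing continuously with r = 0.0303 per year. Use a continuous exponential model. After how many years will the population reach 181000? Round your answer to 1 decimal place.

181000 = 75250 · e^(0.0303·t)
t = ln(181000/75250) / 0.0303 = ln(2.40532) / 0.0303 = 0.87768 / 0.0303

t ≈ 29.0 years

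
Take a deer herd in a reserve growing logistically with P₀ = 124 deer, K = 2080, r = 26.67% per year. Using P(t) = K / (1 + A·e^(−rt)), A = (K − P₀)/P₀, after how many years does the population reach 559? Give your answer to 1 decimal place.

t ≈ 6.6 years

A = (2080 − 124)/124 = 15.77419
559 = 2080/(1 + 15.77419·e^(−0.2667t)) → 1 + 15.77419·e^(−0.2667t) = 3.72093
e^(−0.2667t) = 0.172493 → t = ln(5.79735)/0.2667 = 1.7574/0.2667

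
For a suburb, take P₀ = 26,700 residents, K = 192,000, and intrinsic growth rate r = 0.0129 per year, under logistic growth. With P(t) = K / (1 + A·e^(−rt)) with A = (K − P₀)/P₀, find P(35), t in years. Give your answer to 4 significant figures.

≈ 38,850 residents

A = (192000 − 26700)/26700 = 6.19101
P(35) = 192000 / (1 + 6.19101·e^(−0.0129·35)) = 192000 / (1 + 6.19101·0.636672)
= 192000 / 4.94165 ≈ 38853.45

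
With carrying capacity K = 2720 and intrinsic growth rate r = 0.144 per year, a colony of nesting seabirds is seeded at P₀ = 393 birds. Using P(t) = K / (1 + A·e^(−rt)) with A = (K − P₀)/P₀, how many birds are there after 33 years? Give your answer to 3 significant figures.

≈ 2,590 birds

A = (2720 − 393)/393 = 5.92112
P(33) = 2720 / (1 + 5.92112·e^(−0.144·33)) = 2720 / (1 + 5.92112·0.008634)
= 2720 / 1.05113 ≈ 2587.7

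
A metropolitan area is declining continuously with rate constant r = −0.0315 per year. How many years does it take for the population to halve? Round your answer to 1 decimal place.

half-life ≈ 22.0 years

half-life = ln(2) / |r| = 0.69315 / 0.0315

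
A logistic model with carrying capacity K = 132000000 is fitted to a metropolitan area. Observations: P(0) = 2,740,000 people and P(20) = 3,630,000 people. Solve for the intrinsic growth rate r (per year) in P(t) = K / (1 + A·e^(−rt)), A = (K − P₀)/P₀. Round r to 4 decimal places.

A = (132000000 − 2740000)/2740000 = 47.17518
3630000 = 132000000/(1 + 47.17518·e^(−r·20)) → e^(−20r) = (36.36364 − 1)/47.17518 = 0.749624
r = −ln(0.749624)/20 = 0.28818/20

r ≈ 0.0144 per year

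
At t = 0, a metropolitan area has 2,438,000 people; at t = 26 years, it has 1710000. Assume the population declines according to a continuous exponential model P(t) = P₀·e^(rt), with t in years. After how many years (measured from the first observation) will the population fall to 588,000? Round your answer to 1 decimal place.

t ≈ 104.3 years

r = ln(1710000/2438000) / 26 ≈ -0.013642 per year
t = ln(588000/2438000) / r = -1.42221 / -0.013642 ≈ 104.254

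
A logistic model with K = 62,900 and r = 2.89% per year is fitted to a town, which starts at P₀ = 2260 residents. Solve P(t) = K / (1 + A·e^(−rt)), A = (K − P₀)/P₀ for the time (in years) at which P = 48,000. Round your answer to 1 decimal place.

t ≈ 154.3 years

A = (62900 − 2260)/2260 = 26.83186
48000 = 62900/(1 + 26.83186·e^(−0.0289t)) → 1 + 26.83186·e^(−0.0289t) = 1.31042
e^(−0.0289t) = 0.011569 → t = ln(86.4382)/0.0289 = 4.45943/0.0289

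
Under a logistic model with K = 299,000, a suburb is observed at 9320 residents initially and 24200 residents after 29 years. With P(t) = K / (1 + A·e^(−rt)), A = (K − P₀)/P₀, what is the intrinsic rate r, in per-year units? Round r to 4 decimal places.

A = (299000 − 9320)/9320 = 31.08155
24200 = 299000/(1 + 31.08155·e^(−r·29)) → e^(−29r) = (12.35537 − 1)/31.08155 = 0.365341
r = −ln(0.365341)/29 = 1.00692/29

r ≈ 0.0347 per year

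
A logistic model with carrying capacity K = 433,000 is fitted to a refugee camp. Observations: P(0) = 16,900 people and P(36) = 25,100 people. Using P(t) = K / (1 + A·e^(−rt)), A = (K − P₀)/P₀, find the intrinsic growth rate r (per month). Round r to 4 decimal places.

A = (433000 − 16900)/16900 = 24.6213
25100 = 433000/(1 + 24.6213·e^(−r·36)) → e^(−36r) = (17.251 − 1)/24.6213 = 0.660038
r = −ln(0.660038)/36 = 0.41546/36

r ≈ 0.0115 per month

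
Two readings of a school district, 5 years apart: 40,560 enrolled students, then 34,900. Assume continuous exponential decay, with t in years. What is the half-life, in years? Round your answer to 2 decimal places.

r = ln(34900/40560) / 5 = ln(0.86045) / 5 ≈ -0.030059 per year
half-life = ln 2 / |r| = 0.69315 / 0.030059

half-life ≈ 23.06 years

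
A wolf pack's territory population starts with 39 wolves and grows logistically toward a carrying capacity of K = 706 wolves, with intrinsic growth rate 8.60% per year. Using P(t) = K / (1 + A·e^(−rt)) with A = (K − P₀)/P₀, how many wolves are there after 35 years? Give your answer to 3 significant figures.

≈ 383 wolves

A = (706 − 39)/39 = 17.10256
P(35) = 706 / (1 + 17.10256·e^(−0.086·35)) = 706 / (1 + 17.10256·0.049292)
= 706 / 1.84301 ≈ 383.07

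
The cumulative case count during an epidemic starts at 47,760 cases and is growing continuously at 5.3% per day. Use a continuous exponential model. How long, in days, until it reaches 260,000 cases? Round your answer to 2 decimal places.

t ≈ 31.97 days

260000 = 47760 · e^(0.053·t)
t = ln(260000/47760) / 0.053 = ln(5.44389) / 0.053 = 1.69449 / 0.053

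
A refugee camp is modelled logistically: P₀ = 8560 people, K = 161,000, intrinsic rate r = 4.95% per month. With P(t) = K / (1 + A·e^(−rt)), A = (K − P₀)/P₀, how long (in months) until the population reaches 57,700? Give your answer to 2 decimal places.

t ≈ 46.41 months

A = (161000 − 8560)/8560 = 17.80841
57700 = 161000/(1 + 17.80841·e^(−0.0495t)) → 1 + 17.80841·e^(−0.0495t) = 2.79029
e^(−0.0495t) = 0.100531 → t = ln(9.9472)/0.0495 = 2.29729/0.0495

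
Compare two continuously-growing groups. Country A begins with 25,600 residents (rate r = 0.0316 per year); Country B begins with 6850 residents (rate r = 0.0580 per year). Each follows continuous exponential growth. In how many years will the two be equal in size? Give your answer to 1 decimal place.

25600·e^(0.0316t) = 6850·e^(0.058t)
25600/6850 = e^((0.058 − 0.0316)t) → ln(3.73723) = 0.0264·t
t = 1.31834 / 0.0264

t ≈ 49.9 years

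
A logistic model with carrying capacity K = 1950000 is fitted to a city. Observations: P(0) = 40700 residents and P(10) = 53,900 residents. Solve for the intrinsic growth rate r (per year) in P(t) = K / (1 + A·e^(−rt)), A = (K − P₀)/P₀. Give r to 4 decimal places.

A = (1950000 − 40700)/40700 = 46.91155
53900 = 1950000/(1 + 46.91155·e^(−r·10)) → e^(−10r) = (36.17811 − 1)/46.91155 = 0.749882
r = −ln(0.749882)/10 = 0.28784/10

r ≈ 0.0288 per year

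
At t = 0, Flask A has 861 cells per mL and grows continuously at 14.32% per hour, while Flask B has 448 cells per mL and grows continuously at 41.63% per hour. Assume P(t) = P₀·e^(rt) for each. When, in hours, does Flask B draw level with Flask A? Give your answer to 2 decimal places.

t ≈ 2.39 hours

861·e^(0.1432t) = 448·e^(0.4163t)
861/448 = e^((0.4163 − 0.1432)t) → ln(1.92188) = 0.2731·t
t = 0.6533 / 0.2731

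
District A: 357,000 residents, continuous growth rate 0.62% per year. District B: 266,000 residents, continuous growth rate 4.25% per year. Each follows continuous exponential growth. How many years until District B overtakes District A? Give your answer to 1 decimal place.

t ≈ 8.1 years

357000·e^(0.0062t) = 266000·e^(0.0425t)
357000/266000 = e^((0.0425 − 0.0062)t) → ln(1.34211) = 0.0363·t
t = 0.29424 / 0.0363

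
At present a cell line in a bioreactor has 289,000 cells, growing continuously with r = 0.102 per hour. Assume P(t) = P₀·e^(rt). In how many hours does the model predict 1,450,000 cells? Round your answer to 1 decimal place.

1450000 = 289000 · e^(0.102·t)
t = ln(1450000/289000) / 0.102 = ln(5.0173) / 0.102 = 1.61289 / 0.102

t ≈ 15.8 hours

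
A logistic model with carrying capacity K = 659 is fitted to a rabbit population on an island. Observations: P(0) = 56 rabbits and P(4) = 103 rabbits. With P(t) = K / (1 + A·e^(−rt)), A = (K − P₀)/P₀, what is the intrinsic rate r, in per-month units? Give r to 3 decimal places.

r ≈ 0.173 per month

A = (659 − 56)/56 = 10.76786
103 = 659/(1 + 10.76786·e^(−r·4)) → e^(−4r) = (6.39806 − 1)/10.76786 = 0.501312
r = −ln(0.501312)/4 = 0.69053/4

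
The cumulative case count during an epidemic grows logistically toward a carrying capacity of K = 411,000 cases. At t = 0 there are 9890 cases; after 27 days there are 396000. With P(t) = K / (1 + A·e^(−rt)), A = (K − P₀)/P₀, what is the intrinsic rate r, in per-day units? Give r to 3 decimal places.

r ≈ 0.258 per day

A = (411000 − 9890)/9890 = 40.55713
396000 = 411000/(1 + 40.55713·e^(−r·27)) → e^(−27r) = (1.03788 − 1)/40.55713 = 0.000934
r = −ln(0.000934)/27 = 6.97608/27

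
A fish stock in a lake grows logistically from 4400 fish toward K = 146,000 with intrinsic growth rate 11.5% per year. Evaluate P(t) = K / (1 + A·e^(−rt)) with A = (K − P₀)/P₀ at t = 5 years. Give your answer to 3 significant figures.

≈ 7,640 fish

A = (146000 − 4400)/4400 = 32.18182
P(5) = 146000 / (1 + 32.18182·e^(−0.115·5)) = 146000 / (1 + 32.18182·0.562705)
= 146000 / 19.10887 ≈ 7640.43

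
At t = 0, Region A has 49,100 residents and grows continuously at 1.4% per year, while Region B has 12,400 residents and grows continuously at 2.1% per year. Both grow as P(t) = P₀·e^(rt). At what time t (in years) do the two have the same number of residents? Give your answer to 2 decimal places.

t ≈ 196.59 years

49100·e^(0.014t) = 12400·e^(0.021t)
49100/12400 = e^((0.021 − 0.014)t) → ln(3.95968) = 0.007·t
t = 1.37616 / 0.007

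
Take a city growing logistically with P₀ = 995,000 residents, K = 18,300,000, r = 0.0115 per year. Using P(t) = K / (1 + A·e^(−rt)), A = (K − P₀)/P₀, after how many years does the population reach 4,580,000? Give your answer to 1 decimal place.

t ≈ 152.9 years

A = (18300000 − 995000)/995000 = 17.39196
4580000 = 18300000/(1 + 17.39196·e^(−0.0115t)) → 1 + 17.39196·e^(−0.0115t) = 3.99563
e^(−0.0115t) = 0.172242 → t = ln(5.80577)/0.0115 = 1.75885/0.0115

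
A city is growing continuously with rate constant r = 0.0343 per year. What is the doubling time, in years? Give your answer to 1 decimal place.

doubling time = ln(2) / |r| = 0.69315 / 0.0343

doubling time ≈ 20.2 years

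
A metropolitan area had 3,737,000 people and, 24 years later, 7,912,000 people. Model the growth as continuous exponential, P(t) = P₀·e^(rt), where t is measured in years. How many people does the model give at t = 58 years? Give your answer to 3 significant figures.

≈ 22,900,000 people

r = ln(7912000/3737000) / 24 ≈ 0.031254 per year
P(58) = 3737000 · e^(0.031254·58) = 3737000 · 6.12719 ≈ 22897291.76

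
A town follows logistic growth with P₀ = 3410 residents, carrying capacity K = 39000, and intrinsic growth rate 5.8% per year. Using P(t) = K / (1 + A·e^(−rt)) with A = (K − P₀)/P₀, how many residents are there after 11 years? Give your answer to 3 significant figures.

≈ 5,990 residents

A = (39000 − 3410)/3410 = 10.43695
P(11) = 39000 / (1 + 10.43695·e^(−0.058·11)) = 39000 / (1 + 10.43695·0.528348)
= 39000 / 6.51434 ≈ 5986.79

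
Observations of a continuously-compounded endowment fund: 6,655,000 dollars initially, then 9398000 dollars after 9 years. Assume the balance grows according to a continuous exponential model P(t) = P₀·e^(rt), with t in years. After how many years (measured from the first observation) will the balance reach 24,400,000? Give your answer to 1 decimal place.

t ≈ 33.9 years

r = ln(9398000/6655000) / 9 ≈ 0.038348 per year
t = ln(24400000/6655000) / r = 1.29921 / 0.038348 ≈ 33.88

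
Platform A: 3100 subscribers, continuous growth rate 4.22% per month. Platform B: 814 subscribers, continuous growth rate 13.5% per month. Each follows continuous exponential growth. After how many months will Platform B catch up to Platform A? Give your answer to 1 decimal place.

t ≈ 14.4 months

3100·e^(0.0422t) = 814·e^(0.135t)
3100/814 = e^((0.135 − 0.0422)t) → ln(3.80835) = 0.0928·t
t = 1.3372 / 0.0928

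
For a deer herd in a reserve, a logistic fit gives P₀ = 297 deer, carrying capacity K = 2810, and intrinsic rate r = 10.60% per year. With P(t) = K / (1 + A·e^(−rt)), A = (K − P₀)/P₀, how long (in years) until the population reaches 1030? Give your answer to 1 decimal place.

A = (2810 − 297)/297 = 8.46128
1030 = 2810/(1 + 8.46128·e^(−0.106t)) → 1 + 8.46128·e^(−0.106t) = 2.72816
e^(−0.106t) = 0.204243 → t = ln(4.89613)/0.106 = 1.58845/0.106

t ≈ 15.0 years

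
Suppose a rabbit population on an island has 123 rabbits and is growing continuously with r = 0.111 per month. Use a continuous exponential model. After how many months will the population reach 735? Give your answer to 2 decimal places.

735 = 123 · e^(0.111·t)
t = ln(735/123) / 0.111 = ln(5.97561) / 0.111 = 1.78769 / 0.111

t ≈ 16.11 months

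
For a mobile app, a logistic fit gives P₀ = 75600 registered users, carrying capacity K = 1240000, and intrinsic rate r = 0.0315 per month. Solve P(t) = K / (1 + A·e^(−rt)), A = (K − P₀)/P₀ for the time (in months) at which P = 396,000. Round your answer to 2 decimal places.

A = (1240000 − 75600)/75600 = 15.40212
396000 = 1240000/(1 + 15.40212·e^(−0.0315t)) → 1 + 15.40212·e^(−0.0315t) = 3.13131
e^(−0.0315t) = 0.138378 → t = ln(7.22659)/0.0315 = 1.97777/0.0315

t ≈ 62.79 months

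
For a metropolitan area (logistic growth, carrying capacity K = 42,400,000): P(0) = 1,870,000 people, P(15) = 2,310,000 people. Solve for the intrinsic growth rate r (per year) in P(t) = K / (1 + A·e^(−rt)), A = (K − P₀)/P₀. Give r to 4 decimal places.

A = (42400000 − 1870000)/1870000 = 21.6738
2310000 = 42400000/(1 + 21.6738·e^(−r·15)) → e^(−15r) = (18.35498 − 1)/21.6738 = 0.800735
r = −ln(0.800735)/15 = 0.22222/15

r ≈ 0.0148 per year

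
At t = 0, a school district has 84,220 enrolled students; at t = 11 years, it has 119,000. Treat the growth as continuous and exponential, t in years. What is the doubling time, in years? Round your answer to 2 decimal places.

r = ln(119000/84220) / 11 = ln(1.41297) / 11 ≈ 0.031426 per year
doubling time = ln 2 / |r| = 0.69315 / 0.031426

doubling time ≈ 22.06 years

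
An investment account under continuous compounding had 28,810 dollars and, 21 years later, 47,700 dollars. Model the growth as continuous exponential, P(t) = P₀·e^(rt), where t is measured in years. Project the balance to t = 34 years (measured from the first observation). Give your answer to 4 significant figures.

≈ 65,170 dollars

r = ln(47700/28810) / 21 ≈ 0.02401 per year
P(34) = 28810 · e^(0.02401·34) = 28810 · 2.2622 ≈ 65174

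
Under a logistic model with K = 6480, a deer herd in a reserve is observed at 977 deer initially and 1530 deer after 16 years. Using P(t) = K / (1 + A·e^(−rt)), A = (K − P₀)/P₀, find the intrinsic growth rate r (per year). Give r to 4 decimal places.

r ≈ 0.0347 per year

A = (6480 − 977)/977 = 5.63255
1530 = 6480/(1 + 5.63255·e^(−r·16)) → e^(−16r) = (4.23529 − 1)/5.63255 = 0.574393
r = −ln(0.574393)/16 = 0.55444/16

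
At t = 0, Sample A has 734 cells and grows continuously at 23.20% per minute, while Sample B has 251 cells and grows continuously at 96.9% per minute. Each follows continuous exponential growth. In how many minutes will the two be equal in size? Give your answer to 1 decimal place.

t ≈ 1.5 minutes

734·e^(0.232t) = 251·e^(0.969t)
734/251 = e^((0.969 − 0.232)t) → ln(2.9243) = 0.737·t
t = 1.07306 / 0.737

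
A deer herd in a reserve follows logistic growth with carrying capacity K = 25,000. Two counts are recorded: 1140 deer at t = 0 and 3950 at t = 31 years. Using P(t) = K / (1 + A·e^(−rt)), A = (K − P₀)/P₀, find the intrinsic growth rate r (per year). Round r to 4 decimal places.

r ≈ 0.0441 per year

A = (25000 − 1140)/1140 = 20.92982
3950 = 25000/(1 + 20.92982·e^(−r·31)) → e^(−31r) = (6.32911 − 1)/20.92982 = 0.254618
r = −ln(0.254618)/31 = 1.36799/31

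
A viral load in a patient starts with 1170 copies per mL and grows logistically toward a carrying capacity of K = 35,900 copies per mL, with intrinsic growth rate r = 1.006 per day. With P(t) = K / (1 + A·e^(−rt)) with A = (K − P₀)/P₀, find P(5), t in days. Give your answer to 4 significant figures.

A = (35900 − 1170)/1170 = 29.68376
P(5) = 35900 / (1 + 29.68376·e^(−1.006·5)) = 35900 / (1 + 29.68376·0.006539)
= 35900 / 1.1941 ≈ 30064.57

≈ 30,060 copies per mL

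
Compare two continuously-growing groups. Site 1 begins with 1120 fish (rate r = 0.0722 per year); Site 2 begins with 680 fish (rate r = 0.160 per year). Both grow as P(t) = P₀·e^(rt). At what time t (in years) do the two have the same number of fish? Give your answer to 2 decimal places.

t ≈ 5.68 years

1120·e^(0.0722t) = 680·e^(0.16t)
1120/680 = e^((0.16 − 0.0722)t) → ln(1.64706) = 0.0878·t
t = 0.49899 / 0.0878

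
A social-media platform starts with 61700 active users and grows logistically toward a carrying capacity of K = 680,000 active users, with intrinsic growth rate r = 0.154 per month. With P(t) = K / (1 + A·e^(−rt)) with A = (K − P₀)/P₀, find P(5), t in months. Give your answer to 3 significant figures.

A = (680000 − 61700)/61700 = 10.02107
P(5) = 680000 / (1 + 10.02107·e^(−0.154·5)) = 680000 / (1 + 10.02107·0.463013)
= 680000 / 5.63989 ≈ 120569.81

≈ 121,000 active users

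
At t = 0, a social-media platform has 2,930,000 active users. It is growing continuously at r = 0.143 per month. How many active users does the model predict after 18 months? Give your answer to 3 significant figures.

P(18) = 2930000 · e^(0.143·18) = 2930000 · e^(2.574)
= 2930000 · 13.11819 ≈ 38436303.75

≈ 38,400,000 active users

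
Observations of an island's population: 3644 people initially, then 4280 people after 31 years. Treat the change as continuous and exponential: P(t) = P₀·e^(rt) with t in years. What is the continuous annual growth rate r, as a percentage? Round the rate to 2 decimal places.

r ≈ 0.52% per year

4280 = 3644 · e^(r·31)
e^(31r) = 4280/3644 = 1.17453
r = ln(1.17453) / 31 = 0.16087 / 31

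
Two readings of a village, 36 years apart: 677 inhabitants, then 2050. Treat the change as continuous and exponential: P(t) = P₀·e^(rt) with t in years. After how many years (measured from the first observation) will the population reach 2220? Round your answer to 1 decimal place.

t ≈ 38.6 years

r = ln(2050/677) / 36 ≈ 0.030776 per year
t = ln(2220/677) / r = 1.18759 / 0.030776 ≈ 38.589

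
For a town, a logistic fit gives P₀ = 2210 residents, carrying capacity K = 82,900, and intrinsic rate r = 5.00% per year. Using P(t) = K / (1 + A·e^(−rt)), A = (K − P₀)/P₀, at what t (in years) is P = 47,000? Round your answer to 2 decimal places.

A = (82900 − 2210)/2210 = 36.51131
47000 = 82900/(1 + 36.51131·e^(−0.05t)) → 1 + 36.51131·e^(−0.05t) = 1.76383
e^(−0.05t) = 0.02092 → t = ln(47.80033)/0.05 = 3.86703/0.05

t ≈ 77.34 years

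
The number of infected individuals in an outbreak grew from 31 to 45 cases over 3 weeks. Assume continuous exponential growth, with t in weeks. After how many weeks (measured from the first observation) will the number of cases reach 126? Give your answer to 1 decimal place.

t ≈ 11.3 weeks

r = ln(45/31) / 3 ≈ 0.124225 per week
t = ln(126/31) / r = 1.40229 / 0.124225 ≈ 11.288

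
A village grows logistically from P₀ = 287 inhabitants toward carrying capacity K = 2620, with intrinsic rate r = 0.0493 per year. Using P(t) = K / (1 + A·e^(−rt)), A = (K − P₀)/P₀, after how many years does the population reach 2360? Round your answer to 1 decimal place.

A = (2620 − 287)/287 = 8.12892
2360 = 2620/(1 + 8.12892·e^(−0.0493t)) → 1 + 8.12892·e^(−0.0493t) = 1.11017
e^(−0.0493t) = 0.013553 → t = ln(73.78558)/0.0493 = 4.30116/0.0493

t ≈ 87.2 years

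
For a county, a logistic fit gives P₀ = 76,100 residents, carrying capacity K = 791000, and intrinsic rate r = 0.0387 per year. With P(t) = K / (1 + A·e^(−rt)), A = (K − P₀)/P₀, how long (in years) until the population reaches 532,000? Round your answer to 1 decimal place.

t ≈ 76.5 years

A = (791000 − 76100)/76100 = 9.39422
532000 = 791000/(1 + 9.39422·e^(−0.0387t)) → 1 + 9.39422·e^(−0.0387t) = 1.48684
e^(−0.0387t) = 0.051824 → t = ln(19.29623)/0.0387 = 2.95991/0.0387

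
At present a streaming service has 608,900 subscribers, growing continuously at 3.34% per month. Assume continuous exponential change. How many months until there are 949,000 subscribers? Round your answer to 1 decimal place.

949000 = 608900 · e^(0.0334·t)
t = ln(949000/608900) / 0.0334 = ln(1.55855) / 0.0334 = 0.44375 / 0.0334

t ≈ 13.3 months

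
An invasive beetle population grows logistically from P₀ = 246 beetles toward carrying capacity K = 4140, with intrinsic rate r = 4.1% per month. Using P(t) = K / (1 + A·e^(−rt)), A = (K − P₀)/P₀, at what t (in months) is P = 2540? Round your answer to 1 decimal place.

t ≈ 78.6 months

A = (4140 − 246)/246 = 15.82927
2540 = 4140/(1 + 15.82927·e^(−0.041t)) → 1 + 15.82927·e^(−0.041t) = 1.62992
e^(−0.041t) = 0.039795 → t = ln(25.12896)/0.041 = 3.22402/0.041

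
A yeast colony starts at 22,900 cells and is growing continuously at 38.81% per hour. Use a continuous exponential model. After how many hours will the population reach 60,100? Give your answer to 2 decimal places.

t ≈ 2.49 hours

60100 = 22900 · e^(0.3881·t)
t = ln(60100/22900) / 0.3881 = ln(2.62445) / 0.3881 = 0.96487 / 0.3881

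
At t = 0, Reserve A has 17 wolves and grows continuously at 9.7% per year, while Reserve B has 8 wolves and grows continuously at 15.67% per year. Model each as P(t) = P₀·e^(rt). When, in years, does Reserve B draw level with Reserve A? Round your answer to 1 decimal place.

t ≈ 12.6 years

17·e^(0.097t) = 8·e^(0.1567t)
17/8 = e^((0.1567 − 0.097)t) → ln(2.125) = 0.0597·t
t = 0.75377 / 0.0597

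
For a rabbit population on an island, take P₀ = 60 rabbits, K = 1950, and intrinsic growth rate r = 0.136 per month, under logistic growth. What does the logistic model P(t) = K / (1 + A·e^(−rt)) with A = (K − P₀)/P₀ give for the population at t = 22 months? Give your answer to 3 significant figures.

A = (1950 − 60)/60 = 31.5
P(22) = 1950 / (1 + 31.5·e^(−0.136·22)) = 1950 / (1 + 31.5·0.050187)
= 1950 / 2.58089 ≈ 755.55

≈ 756 rabbits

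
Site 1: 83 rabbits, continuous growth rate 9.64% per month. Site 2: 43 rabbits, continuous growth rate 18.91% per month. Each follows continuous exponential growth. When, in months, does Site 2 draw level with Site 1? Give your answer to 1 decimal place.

t ≈ 7.1 months

83·e^(0.0964t) = 43·e^(0.1891t)
83/43 = e^((0.1891 − 0.0964)t) → ln(1.93023) = 0.0927·t
t = 0.65764 / 0.0927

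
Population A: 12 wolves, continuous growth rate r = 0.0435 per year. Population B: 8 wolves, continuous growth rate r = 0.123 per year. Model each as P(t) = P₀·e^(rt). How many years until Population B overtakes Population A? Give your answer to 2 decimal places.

12·e^(0.0435t) = 8·e^(0.123t)
12/8 = e^((0.123 − 0.0435)t) → ln(1.5) = 0.0795·t
t = 0.40547 / 0.0795

t ≈ 5.10 years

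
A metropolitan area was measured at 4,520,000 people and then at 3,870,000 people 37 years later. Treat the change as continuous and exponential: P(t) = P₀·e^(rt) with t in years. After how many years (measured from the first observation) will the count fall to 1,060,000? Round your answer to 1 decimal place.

r = ln(3870000/4520000) / 37 ≈ -0.004196 per year
t = ln(1060000/4520000) / r = -1.45024 / -0.004196 ≈ 345.613

t ≈ 345.6 years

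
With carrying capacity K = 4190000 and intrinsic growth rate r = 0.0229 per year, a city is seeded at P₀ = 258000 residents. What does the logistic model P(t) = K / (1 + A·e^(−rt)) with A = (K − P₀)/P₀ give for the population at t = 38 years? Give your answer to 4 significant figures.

A = (4190000 − 258000)/258000 = 15.24031
P(38) = 4190000 / (1 + 15.24031·e^(−0.0229·38)) = 4190000 / (1 + 15.24031·0.418868)
= 4190000 / 7.38367 ≈ 567468.12

≈ 567,500 residents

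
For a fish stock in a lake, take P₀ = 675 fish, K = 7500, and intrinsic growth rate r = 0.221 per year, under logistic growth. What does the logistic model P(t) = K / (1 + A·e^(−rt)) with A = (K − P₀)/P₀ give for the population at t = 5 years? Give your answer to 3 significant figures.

≈ 1,720 fish

A = (7500 − 675)/675 = 10.11111
P(5) = 7500 / (1 + 10.11111·e^(−0.221·5)) = 7500 / (1 + 10.11111·0.331211)
= 7500 / 4.34891 ≈ 1724.57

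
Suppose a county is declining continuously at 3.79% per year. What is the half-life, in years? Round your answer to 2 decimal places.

half-life = ln(2) / |r| = 0.69315 / 0.0379

half-life ≈ 18.29 years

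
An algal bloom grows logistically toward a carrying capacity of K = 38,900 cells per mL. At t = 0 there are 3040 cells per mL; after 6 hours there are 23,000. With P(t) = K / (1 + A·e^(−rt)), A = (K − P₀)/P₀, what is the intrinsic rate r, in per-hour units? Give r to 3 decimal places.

A = (38900 − 3040)/3040 = 11.79605
23000 = 38900/(1 + 11.79605·e^(−r·6)) → e^(−6r) = (1.6913 − 1)/11.79605 = 0.058605
r = −ln(0.058605)/6 = 2.83694/6

r ≈ 0.473 per hour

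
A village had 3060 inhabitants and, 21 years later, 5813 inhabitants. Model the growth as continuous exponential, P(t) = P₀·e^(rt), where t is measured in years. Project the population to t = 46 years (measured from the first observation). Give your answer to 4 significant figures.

≈ 12,480 inhabitants

r = ln(5813/3060) / 21 ≈ 0.030556 per year
P(46) = 3060 · e^(0.030556·46) = 3060 · 4.07793 ≈ 12478.46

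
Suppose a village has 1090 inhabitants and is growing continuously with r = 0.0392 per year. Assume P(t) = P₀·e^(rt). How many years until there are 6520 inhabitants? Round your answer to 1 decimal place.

t ≈ 45.6 years

6520 = 1090 · e^(0.0392·t)
t = ln(6520/1090) / 0.0392 = ln(5.98165) / 0.0392 = 1.7887 / 0.0392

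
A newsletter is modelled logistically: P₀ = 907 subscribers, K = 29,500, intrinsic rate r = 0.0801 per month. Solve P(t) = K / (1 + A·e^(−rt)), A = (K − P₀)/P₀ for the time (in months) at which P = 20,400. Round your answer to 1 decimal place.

t ≈ 53.2 months

A = (29500 − 907)/907 = 31.52481
20400 = 29500/(1 + 31.52481·e^(−0.0801t)) → 1 + 31.52481·e^(−0.0801t) = 1.44608
e^(−0.0801t) = 0.01415 → t = ln(70.671)/0.0801 = 4.25804/0.0801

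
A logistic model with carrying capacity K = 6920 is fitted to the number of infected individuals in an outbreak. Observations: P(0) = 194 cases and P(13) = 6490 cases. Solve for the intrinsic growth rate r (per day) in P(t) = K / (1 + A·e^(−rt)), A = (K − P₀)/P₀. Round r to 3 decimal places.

r ≈ 0.482 per day

A = (6920 − 194)/194 = 34.6701
6490 = 6920/(1 + 34.6701·e^(−r·13)) → e^(−13r) = (1.06626 − 1)/34.6701 = 0.001911
r = −ln(0.001911)/13 = 6.26011/13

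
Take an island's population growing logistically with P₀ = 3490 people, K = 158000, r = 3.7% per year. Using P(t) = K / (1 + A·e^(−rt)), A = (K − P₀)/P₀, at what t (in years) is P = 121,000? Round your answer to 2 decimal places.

A = (158000 − 3490)/3490 = 44.27221
121000 = 158000/(1 + 44.27221·e^(−0.037t)) → 1 + 44.27221·e^(−0.037t) = 1.30579
e^(−0.037t) = 0.006907 → t = ln(144.78208)/0.037 = 4.97523/0.037

t ≈ 134.47 years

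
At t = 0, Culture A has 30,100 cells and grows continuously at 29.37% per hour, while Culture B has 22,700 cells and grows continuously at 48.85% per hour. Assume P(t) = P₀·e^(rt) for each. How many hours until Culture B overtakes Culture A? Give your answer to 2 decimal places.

t ≈ 1.45 hours

30100·e^(0.2937t) = 22700·e^(0.4885t)
30100/22700 = e^((0.4885 − 0.2937)t) → ln(1.32599) = 0.1948·t
t = 0.28216 / 0.1948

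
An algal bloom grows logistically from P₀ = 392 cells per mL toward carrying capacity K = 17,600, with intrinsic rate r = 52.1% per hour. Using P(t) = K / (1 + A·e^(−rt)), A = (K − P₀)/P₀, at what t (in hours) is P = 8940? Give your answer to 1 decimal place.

t ≈ 7.3 hours

A = (17600 − 392)/392 = 43.89796
8940 = 17600/(1 + 43.89796·e^(−0.521t)) → 1 + 43.89796·e^(−0.521t) = 1.96868
e^(−0.521t) = 0.022067 → t = ln(45.31729)/0.521 = 3.81369/0.521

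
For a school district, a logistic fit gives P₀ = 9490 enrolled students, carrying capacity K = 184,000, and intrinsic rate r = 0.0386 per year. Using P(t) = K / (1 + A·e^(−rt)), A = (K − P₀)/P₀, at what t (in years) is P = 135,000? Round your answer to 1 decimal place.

t ≈ 101.7 years

A = (184000 − 9490)/9490 = 18.38883
135000 = 184000/(1 + 18.38883·e^(−0.0386t)) → 1 + 18.38883·e^(−0.0386t) = 1.36296
e^(−0.0386t) = 0.019738 → t = ln(50.6631)/0.0386 = 3.9252/0.0386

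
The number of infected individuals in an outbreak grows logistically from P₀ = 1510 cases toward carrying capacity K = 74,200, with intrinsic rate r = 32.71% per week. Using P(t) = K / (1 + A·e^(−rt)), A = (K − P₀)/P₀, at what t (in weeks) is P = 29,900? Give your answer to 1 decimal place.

A = (74200 − 1510)/1510 = 48.13907
29900 = 74200/(1 + 48.13907·e^(−0.3271t)) → 1 + 48.13907·e^(−0.3271t) = 2.48161
e^(−0.3271t) = 0.030778 → t = ln(32.49116)/0.3271 = 3.48097/0.3271

t ≈ 10.6 weeks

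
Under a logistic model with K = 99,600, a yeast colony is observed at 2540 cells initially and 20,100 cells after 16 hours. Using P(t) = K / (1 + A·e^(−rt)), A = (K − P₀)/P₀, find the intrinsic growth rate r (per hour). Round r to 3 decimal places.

r ≈ 0.142 per hour

A = (99600 − 2540)/2540 = 38.2126
20100 = 99600/(1 + 38.2126·e^(−r·16)) → e^(−16r) = (4.95522 − 1)/38.2126 = 0.103506
r = −ln(0.103506)/16 = 2.26813/16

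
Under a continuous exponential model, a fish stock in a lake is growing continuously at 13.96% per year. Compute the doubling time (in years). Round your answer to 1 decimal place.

doubling time = ln(2) / |r| = 0.69315 / 0.1396

doubling time ≈ 5.0 years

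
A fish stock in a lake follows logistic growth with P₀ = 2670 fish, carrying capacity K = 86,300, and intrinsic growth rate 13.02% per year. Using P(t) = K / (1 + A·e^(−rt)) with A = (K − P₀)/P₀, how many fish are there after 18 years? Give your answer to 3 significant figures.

≈ 21,500 fish

A = (86300 − 2670)/2670 = 31.3221
P(18) = 86300 / (1 + 31.3221·e^(−0.1302·18)) = 86300 / (1 + 31.3221·0.095981)
= 86300 / 4.00634 ≈ 21540.85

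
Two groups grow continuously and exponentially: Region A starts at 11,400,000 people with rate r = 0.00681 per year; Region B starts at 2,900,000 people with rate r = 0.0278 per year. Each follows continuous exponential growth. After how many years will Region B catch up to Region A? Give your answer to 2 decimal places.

t ≈ 65.22 years

11400000·e^(0.00681t) = 2900000·e^(0.0278t)
11400000/2900000 = e^((0.0278 − 0.00681)t) → ln(3.93103) = 0.02099·t
t = 1.3689 / 0.02099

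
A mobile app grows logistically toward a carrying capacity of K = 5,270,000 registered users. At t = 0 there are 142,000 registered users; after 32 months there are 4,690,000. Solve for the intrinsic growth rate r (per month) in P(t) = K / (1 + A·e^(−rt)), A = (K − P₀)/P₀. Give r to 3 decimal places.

A = (5270000 − 142000)/142000 = 36.11268
4690000 = 5270000/(1 + 36.11268·e^(−r·32)) → e^(−32r) = (1.12367 − 1)/36.11268 = 0.003424
r = −ln(0.003424)/32 = 5.6768/32

r ≈ 0.177 per month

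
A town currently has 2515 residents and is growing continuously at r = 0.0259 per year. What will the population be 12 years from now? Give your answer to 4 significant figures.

≈ 3,432 residents

P(12) = 2515 · e^(0.0259·12) = 2515 · e^(0.3108)
= 2515 · 1.36452 ≈ 3431.76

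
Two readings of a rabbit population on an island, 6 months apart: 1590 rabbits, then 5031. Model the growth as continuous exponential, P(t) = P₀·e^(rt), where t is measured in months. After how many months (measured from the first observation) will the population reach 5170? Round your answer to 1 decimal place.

t ≈ 6.1 months

r = ln(5031/1590) / 6 ≈ 0.191981 per month
t = ln(5170/1590) / r = 1.17914 / 0.191981 ≈ 6.142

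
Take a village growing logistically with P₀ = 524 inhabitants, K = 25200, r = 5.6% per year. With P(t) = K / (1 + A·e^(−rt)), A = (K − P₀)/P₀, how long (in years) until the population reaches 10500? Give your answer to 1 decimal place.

A = (25200 − 524)/524 = 47.0916
10500 = 25200/(1 + 47.0916·e^(−0.056t)) → 1 + 47.0916·e^(−0.056t) = 2.4
e^(−0.056t) = 0.029729 → t = ln(33.63686)/0.056 = 3.51562/0.056

t ≈ 62.8 years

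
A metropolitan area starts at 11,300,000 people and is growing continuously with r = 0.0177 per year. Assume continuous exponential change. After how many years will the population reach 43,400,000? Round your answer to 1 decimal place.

43400000 = 11300000 · e^(0.0177·t)
t = ln(43400000/11300000) / 0.0177 = ln(3.84071) / 0.0177 = 1.34566 / 0.0177

t ≈ 76.0 years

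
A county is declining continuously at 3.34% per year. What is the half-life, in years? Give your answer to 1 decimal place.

half-life = ln(2) / |r| = 0.69315 / 0.0334

half-life ≈ 20.8 years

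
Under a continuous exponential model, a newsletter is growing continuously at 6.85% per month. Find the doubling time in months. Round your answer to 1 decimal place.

doubling time = ln(2) / |r| = 0.69315 / 0.0685

doubling time ≈ 10.1 months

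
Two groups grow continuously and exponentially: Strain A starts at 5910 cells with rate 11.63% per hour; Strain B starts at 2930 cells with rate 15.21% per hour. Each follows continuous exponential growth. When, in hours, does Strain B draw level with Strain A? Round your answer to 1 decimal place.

t ≈ 19.6 hours

5910·e^(0.1163t) = 2930·e^(0.1521t)
5910/2930 = e^((0.1521 − 0.1163)t) → ln(2.01706) = 0.0358·t
t = 0.70164 / 0.0358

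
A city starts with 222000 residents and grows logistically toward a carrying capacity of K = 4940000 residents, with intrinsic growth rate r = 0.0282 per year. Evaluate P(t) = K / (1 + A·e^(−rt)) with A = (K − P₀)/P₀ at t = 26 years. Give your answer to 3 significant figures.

≈ 441,000 residents

A = (4940000 − 222000)/222000 = 21.25225
P(26) = 4940000 / (1 + 21.25225·e^(−0.0282·26)) = 4940000 / (1 + 21.25225·0.480369)
= 4940000 / 11.20893 ≈ 440720.01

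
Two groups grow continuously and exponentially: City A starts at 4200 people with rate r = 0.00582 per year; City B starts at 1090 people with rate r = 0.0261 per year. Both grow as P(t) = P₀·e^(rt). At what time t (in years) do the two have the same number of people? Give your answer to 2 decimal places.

4200·e^(0.00582t) = 1090·e^(0.0261t)
4200/1090 = e^((0.0261 − 0.00582)t) → ln(3.85321) = 0.02028·t
t = 1.34891 / 0.02028

t ≈ 66.51 years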